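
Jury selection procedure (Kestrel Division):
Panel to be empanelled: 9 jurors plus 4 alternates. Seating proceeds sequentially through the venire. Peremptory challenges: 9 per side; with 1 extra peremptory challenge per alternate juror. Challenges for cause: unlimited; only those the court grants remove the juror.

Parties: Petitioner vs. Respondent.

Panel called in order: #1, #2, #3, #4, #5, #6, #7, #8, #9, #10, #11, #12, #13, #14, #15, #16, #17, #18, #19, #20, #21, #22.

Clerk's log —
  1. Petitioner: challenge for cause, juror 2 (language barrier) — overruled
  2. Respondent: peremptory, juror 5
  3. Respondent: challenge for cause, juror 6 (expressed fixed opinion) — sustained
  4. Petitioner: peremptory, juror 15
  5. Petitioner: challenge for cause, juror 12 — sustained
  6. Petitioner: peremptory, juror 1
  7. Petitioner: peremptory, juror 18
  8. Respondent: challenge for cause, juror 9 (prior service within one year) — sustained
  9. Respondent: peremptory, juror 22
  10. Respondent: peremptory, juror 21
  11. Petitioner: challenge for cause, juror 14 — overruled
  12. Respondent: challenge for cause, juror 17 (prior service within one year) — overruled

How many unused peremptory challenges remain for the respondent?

10

Respondent allotment: 9 base + 1 × 4 alternates = 13.
Respondent peremptories used: #5, #22, #21 — 3 (for-cause on #6, #9, #17 don't count).
Remaining: 13 − 3 = 10.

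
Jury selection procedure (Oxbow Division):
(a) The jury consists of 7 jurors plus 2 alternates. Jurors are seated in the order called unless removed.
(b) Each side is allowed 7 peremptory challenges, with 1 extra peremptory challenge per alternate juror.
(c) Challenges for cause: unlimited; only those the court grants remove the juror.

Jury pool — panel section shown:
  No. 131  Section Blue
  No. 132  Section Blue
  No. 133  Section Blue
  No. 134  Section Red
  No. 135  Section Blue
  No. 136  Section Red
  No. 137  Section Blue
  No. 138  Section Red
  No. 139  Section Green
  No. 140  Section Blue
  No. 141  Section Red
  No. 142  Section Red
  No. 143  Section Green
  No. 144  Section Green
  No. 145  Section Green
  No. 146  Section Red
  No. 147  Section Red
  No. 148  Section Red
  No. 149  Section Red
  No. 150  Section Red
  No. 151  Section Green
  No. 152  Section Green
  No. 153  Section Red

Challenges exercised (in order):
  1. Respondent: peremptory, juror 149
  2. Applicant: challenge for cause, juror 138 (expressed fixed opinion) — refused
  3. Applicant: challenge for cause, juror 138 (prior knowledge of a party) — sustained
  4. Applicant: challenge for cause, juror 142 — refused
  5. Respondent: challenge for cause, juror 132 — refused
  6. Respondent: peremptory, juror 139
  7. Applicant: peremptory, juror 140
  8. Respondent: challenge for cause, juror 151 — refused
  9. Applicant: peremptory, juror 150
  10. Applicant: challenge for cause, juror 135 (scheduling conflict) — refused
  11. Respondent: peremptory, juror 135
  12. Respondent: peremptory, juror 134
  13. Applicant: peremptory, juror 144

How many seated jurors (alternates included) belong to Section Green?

Removed: #134, #135, #138, #139, #140, #144, #149, #150.
Seated (9 incl. alternates): #131, #132, #133, #136, #137, #141, #142, #143, #145.
Of those, in Section Green: #143, #145 → 2.

2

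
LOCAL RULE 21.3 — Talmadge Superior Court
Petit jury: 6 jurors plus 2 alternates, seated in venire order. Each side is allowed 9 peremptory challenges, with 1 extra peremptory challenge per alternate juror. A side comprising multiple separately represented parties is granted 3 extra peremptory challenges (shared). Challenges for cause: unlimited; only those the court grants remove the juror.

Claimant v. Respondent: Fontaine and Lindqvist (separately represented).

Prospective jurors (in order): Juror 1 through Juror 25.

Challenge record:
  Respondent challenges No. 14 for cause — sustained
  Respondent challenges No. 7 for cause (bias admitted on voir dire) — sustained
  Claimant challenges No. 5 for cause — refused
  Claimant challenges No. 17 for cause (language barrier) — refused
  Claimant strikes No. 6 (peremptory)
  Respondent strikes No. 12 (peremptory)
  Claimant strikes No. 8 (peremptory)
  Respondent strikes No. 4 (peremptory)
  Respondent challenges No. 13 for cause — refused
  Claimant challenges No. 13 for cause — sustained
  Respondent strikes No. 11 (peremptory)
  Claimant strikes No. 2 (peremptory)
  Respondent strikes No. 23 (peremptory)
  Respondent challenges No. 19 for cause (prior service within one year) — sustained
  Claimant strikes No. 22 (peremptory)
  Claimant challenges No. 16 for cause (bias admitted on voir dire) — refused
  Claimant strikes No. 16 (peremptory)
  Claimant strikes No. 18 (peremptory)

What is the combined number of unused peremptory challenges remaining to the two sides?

Claimant allotment: 9 base + 1 × 2 alternates = 11. Respondent allotment: 9 base + 1 × 2 alternates + 3 multi-party = 14.
Claimant peremptories used: #6, #8, #2, #22, #16, #18 — 6 (for-cause on #5, #17, #13, #16 don't count).
Respondent peremptories used: #12, #4, #11, #23 — 4 (for-cause on #14, #7, #13, #19 don't count).
Remaining: (11 − 6) + (14 − 4) = 15.

15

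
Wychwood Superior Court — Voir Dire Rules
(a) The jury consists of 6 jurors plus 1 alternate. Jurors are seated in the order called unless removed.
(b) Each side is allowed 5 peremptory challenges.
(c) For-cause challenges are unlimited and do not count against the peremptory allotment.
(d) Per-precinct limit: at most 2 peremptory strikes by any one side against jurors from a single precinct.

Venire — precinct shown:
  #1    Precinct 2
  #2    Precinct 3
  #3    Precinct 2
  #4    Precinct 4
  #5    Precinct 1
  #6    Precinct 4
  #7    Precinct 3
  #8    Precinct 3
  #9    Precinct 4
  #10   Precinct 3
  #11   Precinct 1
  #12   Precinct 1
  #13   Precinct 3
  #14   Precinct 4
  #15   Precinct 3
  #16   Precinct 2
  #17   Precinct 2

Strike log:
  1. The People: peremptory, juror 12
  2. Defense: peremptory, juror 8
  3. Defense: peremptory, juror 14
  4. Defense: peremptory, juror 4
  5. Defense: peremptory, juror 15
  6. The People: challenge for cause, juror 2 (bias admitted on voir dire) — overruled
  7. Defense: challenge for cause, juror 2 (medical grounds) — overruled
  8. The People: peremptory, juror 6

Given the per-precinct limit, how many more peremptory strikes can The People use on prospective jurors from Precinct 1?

1

The People peremptories so far: #12, #6 — 2 of 5 used, 3 left overall.
Against Precinct 1: #12 — 1 used; per-precinct cap 2 leaves 1.
Binding limit: min(3, 1) = 1.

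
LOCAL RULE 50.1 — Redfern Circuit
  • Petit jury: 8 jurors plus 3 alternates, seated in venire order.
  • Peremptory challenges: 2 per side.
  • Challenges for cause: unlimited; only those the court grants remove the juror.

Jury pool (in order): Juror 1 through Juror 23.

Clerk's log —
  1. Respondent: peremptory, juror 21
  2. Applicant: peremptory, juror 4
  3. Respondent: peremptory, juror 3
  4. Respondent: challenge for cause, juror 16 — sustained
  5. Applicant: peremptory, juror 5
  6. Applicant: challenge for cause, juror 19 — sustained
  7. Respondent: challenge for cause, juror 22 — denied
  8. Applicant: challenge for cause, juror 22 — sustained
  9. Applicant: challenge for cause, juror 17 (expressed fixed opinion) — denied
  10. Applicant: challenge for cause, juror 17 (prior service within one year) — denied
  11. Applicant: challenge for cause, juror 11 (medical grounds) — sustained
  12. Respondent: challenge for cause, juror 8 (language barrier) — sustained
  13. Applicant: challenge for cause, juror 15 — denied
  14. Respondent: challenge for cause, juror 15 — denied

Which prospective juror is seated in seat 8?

Removed: #3, #4, #5, #8, #11, #16, #19, #21, #22. (#15, #17 stay — for-cause denied.)
Seating in order: seats 1–8 → #1, #2, #6, #7, #9, #10, #12, #13; alternates → #14, #15, #17.
So seat 8 is #13.

13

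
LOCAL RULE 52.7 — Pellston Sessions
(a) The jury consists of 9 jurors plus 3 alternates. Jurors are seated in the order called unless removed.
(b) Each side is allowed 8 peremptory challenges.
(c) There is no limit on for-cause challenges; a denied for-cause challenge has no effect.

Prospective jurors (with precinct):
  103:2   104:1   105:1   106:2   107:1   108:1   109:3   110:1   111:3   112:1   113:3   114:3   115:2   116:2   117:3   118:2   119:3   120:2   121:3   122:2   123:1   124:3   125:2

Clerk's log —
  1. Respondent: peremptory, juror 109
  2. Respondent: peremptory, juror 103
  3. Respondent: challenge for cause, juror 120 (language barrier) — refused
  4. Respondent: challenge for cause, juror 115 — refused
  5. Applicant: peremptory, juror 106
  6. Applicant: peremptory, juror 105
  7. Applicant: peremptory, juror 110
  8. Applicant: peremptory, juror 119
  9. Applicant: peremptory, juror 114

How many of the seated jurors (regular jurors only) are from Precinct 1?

Removed: #103, #105, #106, #109, #110, #114, #119.
Seated jurors 1–9: #104, #107, #108, #111, #112, #113, #115, #116, #117 (alternates #118, #120, #121 not counted).
Of those, in Precinct 1: #104, #107, #108, #112 → 4.

4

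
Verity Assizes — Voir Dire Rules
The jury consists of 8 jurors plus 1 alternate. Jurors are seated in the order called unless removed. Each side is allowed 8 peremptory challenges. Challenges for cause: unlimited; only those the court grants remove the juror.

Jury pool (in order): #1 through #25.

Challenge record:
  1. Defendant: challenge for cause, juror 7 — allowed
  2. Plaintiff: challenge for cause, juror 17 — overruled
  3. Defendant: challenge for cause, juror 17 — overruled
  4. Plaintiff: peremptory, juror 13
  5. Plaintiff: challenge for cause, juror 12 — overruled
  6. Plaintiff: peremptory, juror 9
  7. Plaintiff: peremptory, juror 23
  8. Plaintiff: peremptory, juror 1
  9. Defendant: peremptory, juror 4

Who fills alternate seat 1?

14

Removed: #1, #4, #7, #9, #13, #23. (#12, #17 stay — for-cause denied.)
Filling seats in venire order through position 9: #2, #3, #5, #6, #8, #10, #11, #12, #14.
So alternate 1 is #14.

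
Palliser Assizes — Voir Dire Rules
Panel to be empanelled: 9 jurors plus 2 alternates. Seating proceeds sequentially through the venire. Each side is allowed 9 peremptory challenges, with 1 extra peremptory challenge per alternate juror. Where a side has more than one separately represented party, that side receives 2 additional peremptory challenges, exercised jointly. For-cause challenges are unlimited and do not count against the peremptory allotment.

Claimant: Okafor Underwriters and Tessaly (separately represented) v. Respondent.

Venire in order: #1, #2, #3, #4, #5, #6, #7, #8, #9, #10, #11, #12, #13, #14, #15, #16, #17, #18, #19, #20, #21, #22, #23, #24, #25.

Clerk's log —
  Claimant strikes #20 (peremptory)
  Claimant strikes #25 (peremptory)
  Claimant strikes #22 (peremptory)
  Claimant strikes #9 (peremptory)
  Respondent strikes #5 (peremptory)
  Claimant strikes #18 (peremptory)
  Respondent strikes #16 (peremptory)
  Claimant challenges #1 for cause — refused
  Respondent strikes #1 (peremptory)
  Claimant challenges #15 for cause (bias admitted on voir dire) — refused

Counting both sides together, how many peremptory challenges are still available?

Claimant allotment: 9 base + 1 × 2 alternates + 2 multi-party = 13. Respondent allotment: 9 base + 1 × 2 alternates = 11.
Claimant peremptories used: #20, #25, #22, #9, #18 — 5 (for-cause on #1, #15 don't count).
Respondent peremptories used: #5, #16, #1 — 3.
Remaining: (13 − 5) + (11 − 3) = 16.

16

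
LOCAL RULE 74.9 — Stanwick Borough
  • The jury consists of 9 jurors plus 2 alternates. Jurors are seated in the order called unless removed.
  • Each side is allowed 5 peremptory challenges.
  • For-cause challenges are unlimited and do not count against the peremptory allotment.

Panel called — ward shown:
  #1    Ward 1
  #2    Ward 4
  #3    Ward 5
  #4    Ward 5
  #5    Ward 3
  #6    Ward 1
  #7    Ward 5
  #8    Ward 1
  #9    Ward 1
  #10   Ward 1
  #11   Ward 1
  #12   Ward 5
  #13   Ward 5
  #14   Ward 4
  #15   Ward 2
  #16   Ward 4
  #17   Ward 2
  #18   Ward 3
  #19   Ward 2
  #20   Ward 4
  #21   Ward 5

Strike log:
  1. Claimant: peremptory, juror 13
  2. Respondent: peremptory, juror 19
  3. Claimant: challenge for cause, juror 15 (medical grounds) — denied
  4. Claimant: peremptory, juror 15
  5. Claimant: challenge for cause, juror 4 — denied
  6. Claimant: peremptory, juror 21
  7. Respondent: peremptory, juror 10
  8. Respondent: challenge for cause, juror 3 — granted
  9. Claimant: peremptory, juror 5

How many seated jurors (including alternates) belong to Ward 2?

Removed: #3, #5, #10, #13, #15, #19, #21.
Seated (11 incl. alternates): #1, #2, #4, #6, #7, #8, #9, #11, #12, #14, #16.
None of those are in Ward 2 → 0.

0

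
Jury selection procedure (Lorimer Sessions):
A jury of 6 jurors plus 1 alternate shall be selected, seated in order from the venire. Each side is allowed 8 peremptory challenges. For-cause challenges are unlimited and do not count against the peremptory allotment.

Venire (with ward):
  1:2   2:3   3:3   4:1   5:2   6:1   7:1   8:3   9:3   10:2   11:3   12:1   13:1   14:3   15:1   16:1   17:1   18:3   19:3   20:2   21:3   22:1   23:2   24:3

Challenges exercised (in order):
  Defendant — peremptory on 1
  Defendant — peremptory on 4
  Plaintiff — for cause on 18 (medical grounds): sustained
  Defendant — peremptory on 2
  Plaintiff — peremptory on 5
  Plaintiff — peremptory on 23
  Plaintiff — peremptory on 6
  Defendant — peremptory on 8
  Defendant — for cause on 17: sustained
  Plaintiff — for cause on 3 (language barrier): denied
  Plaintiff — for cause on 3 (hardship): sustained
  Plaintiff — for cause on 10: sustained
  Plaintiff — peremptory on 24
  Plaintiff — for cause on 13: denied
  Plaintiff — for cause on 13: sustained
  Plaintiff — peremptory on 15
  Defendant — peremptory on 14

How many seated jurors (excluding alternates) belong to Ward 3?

Removed: #1, #2, #3, #4, #5, #6, #8, #10, #13, #14, #15, #17, #18, #23, #24.
Seated jurors 1–6: #7, #9, #11, #12, #16, #19 (alternates #20 not counted).
Of those, in Ward 3: #9, #11, #19 → 3.

3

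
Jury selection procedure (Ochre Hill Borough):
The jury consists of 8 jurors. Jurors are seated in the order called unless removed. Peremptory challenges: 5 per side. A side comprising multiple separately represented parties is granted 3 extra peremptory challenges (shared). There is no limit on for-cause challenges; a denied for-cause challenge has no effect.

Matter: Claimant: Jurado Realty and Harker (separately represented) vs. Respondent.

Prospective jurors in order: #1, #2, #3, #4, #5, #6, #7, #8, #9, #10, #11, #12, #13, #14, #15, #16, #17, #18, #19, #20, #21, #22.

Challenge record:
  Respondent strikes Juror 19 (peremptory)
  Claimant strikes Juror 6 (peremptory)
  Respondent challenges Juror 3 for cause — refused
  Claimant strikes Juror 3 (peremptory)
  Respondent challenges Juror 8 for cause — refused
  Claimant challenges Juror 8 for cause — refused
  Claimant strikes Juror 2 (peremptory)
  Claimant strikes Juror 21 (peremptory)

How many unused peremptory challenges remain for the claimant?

4

Claimant allotment: 5 base + 3 multi-party = 8.
Claimant peremptories used: #6, #3, #2, #21 — 4 (the for-cause on #8 doesn't count).
Remaining: 8 − 4 = 4.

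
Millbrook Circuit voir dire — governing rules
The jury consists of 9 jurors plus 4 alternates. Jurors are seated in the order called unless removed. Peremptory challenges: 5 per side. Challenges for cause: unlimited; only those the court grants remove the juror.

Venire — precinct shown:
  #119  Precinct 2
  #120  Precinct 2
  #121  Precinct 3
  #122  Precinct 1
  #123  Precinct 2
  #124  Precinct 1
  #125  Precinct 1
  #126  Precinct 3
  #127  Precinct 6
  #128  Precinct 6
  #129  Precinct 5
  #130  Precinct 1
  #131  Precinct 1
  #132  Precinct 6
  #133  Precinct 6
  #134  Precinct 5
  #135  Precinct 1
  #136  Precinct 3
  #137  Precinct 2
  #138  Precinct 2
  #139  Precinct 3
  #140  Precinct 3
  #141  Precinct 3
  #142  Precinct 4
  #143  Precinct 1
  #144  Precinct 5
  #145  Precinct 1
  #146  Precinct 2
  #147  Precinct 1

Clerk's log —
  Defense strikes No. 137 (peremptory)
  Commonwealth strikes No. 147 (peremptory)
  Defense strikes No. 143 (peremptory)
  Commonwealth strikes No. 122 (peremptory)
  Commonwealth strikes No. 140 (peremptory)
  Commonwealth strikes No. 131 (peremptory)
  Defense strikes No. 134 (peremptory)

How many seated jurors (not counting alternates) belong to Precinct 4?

Removed: #122, #131, #134, #137, #140, #143, #147.
Seated jurors 1–9: #119, #120, #121, #123, #124, #125, #126, #127, #128 (alternates #129, #130, #132, #133 not counted).
None of those are in Precinct 4 → 0.

0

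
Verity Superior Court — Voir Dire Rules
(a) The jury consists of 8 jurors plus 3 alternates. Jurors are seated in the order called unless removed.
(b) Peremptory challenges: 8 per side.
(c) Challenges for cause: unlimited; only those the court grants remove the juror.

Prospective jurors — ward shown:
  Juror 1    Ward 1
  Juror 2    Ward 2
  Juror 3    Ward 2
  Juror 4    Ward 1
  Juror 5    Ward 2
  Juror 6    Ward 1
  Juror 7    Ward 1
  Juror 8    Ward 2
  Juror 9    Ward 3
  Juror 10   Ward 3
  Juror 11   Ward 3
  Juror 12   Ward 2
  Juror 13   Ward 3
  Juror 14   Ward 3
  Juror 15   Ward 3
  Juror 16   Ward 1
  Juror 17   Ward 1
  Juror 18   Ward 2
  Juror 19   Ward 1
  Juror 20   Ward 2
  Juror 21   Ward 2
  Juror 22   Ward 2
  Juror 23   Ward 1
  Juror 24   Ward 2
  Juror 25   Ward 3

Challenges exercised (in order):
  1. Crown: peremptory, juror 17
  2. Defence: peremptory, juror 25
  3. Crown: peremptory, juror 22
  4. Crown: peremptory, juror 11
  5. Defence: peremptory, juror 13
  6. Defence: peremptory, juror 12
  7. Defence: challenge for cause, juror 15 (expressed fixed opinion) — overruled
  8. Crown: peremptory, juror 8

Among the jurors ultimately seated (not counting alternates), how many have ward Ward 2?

3

Removed: #8, #11, #12, #13, #17, #22, #25.
Seated jurors 1–8: #1, #2, #3, #4, #5, #6, #7, #9 (alternates #10, #14, #15 not counted).
Of those, in Ward 2: #2, #3, #5 → 3.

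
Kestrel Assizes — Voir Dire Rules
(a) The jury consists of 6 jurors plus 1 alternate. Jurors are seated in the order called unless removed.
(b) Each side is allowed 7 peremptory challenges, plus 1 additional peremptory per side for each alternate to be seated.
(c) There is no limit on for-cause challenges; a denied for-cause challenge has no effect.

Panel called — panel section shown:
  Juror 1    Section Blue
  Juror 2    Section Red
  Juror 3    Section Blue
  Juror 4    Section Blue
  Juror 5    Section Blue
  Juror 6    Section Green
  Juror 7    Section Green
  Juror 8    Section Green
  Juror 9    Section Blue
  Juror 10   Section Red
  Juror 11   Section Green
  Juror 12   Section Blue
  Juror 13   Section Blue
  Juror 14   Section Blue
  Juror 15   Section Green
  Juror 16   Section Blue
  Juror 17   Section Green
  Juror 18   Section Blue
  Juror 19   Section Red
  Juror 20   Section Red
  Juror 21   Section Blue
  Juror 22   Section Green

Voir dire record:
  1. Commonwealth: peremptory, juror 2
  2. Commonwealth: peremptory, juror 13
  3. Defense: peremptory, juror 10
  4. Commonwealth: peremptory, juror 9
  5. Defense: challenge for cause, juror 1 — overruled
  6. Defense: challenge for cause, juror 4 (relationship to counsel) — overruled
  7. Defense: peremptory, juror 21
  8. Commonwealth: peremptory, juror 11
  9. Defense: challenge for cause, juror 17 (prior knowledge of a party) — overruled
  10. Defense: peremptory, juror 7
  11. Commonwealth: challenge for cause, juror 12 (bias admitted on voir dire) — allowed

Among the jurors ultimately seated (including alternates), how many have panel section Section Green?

2

Removed: #2, #7, #9, #10, #11, #12, #13, #21.
Seated (7 incl. alternates): #1, #3, #4, #5, #6, #8, #14.
Of those, in Section Green: #6, #8 → 2.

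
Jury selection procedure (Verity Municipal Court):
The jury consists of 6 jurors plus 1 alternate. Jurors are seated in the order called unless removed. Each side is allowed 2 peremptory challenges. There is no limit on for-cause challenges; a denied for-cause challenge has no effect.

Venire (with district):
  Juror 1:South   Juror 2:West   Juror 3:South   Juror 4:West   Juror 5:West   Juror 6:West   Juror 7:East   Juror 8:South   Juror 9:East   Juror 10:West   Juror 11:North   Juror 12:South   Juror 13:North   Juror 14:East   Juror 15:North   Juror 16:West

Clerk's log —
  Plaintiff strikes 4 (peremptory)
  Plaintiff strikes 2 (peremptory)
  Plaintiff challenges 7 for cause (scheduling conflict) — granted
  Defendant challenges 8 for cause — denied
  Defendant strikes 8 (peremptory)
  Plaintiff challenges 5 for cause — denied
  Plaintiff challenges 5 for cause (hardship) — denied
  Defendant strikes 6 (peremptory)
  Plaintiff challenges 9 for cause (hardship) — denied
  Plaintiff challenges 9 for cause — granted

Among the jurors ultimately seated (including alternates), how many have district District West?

2

Removed: #2, #4, #6, #7, #8, #9.
Seated (7 incl. alternates): #1, #3, #5, #10, #11, #12, #13.
Of those, in District West: #5, #10 → 2.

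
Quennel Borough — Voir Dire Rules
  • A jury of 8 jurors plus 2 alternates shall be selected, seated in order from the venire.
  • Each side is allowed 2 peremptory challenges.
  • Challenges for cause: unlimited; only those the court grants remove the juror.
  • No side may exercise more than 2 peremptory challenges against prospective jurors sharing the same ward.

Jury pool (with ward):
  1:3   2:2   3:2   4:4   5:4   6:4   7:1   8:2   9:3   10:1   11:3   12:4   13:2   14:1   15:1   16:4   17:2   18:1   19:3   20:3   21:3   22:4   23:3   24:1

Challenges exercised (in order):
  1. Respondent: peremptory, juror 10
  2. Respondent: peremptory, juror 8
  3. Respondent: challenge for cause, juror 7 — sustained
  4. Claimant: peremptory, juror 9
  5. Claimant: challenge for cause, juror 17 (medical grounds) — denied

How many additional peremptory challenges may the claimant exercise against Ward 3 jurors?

1

Claimant peremptories so far: #9 — 1 of 2 used, 1 left overall.
Against Ward 3: #9 — 1 used; per-ward cap 2 leaves 1.
Binding limit: min(1, 1) = 1.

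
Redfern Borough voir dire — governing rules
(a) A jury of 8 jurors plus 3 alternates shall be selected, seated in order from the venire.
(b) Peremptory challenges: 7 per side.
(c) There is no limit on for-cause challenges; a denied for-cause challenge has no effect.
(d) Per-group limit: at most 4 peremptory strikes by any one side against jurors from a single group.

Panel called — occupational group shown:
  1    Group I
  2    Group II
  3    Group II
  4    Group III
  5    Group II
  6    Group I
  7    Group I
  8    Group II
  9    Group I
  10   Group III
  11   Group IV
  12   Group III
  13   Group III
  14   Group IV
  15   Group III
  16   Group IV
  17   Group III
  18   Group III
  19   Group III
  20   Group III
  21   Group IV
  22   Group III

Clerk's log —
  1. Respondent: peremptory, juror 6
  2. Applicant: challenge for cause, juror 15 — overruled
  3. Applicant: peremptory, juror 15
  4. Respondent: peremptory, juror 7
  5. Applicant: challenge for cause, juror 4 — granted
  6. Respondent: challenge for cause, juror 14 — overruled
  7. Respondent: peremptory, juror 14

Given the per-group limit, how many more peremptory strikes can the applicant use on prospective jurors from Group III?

Applicant peremptories so far: #15 — 1 of 7 used, 6 left overall.
Against Group III: #15 — 1 used; per-group cap 4 leaves 3.
Binding limit: min(6, 3) = 3.

3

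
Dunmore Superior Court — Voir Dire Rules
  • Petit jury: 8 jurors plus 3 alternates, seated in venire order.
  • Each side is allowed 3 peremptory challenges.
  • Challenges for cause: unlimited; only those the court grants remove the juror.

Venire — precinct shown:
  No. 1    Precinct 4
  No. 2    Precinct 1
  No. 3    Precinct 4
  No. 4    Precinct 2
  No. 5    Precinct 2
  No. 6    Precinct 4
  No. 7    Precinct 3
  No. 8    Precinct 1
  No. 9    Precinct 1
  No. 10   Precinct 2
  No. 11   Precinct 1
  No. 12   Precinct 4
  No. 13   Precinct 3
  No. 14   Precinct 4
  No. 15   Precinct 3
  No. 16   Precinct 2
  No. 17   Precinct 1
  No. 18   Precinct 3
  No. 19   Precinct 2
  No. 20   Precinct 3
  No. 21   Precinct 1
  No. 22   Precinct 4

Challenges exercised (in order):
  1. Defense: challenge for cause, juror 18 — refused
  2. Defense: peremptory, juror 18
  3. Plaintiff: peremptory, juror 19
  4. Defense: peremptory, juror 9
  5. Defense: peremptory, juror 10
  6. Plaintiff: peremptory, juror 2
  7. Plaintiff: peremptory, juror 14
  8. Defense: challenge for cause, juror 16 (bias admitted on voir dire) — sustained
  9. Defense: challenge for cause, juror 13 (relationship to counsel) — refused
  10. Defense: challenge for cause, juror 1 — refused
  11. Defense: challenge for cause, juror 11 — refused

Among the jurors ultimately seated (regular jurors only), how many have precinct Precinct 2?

2

Removed: #2, #9, #10, #14, #16, #18, #19.
Seated jurors 1–8: #1, #3, #4, #5, #6, #7, #8, #11 (alternates #12, #13, #15 not counted).
Of those, in Precinct 2: #4, #5 → 2.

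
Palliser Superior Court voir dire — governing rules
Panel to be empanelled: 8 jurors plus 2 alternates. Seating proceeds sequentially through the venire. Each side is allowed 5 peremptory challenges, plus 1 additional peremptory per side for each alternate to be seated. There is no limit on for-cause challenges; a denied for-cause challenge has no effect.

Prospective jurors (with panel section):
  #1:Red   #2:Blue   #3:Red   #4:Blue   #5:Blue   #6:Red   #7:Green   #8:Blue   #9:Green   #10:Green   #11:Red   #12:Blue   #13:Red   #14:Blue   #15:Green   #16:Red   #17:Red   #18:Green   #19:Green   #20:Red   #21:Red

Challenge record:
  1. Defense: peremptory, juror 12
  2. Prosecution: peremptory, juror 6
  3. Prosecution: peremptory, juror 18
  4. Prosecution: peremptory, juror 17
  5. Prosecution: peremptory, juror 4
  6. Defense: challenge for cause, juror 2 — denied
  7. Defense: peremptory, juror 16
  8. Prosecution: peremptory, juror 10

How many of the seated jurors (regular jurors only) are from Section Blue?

3

Removed: #4, #6, #10, #12, #16, #17, #18.
Seated jurors 1–8: #1, #2, #3, #5, #7, #8, #9, #11 (alternates #13, #14 not counted).
Of those, in Section Blue: #2, #5, #8 → 3.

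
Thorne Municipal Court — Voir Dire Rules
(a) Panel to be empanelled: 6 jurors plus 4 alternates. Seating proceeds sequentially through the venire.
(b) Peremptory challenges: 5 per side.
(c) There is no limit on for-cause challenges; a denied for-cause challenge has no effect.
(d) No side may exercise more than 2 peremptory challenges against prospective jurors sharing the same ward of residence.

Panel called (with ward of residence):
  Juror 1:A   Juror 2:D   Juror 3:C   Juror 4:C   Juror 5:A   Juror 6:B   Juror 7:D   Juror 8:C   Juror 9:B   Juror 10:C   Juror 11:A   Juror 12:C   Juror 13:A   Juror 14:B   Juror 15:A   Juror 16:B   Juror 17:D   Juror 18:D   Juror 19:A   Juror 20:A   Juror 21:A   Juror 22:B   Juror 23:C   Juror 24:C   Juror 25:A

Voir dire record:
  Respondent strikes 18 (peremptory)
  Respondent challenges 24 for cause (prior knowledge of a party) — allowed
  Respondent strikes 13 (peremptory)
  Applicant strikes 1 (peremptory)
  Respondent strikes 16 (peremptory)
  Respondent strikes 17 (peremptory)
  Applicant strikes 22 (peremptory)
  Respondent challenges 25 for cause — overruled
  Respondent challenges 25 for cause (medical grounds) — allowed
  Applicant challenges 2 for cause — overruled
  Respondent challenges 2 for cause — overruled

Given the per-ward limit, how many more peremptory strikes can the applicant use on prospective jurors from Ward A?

1

Applicant peremptories so far: #1, #22 — 2 of 5 used, 3 left overall.
Against Ward A: #1 — 1 used; per-ward cap 2 leaves 1.
Binding limit: min(3, 1) = 1.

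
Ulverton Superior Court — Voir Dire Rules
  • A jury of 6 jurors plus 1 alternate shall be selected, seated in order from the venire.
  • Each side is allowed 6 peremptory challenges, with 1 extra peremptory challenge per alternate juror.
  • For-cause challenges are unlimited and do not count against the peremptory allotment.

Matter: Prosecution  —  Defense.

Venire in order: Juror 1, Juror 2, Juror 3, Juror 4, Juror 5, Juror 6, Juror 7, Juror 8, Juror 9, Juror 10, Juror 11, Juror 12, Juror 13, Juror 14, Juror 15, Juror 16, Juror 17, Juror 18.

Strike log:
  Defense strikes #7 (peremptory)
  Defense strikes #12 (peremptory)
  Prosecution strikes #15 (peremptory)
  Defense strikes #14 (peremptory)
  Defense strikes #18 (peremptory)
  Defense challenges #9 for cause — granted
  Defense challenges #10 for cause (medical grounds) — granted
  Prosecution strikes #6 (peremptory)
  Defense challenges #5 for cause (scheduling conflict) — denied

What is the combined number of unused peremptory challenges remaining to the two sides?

8

Prosecution allotment: 6 base + 1 × 1 alternate = 7. Defense allotment: 6 base + 1 × 1 alternate = 7.
Prosecution peremptories used: #15, #6 — 2.
Defense peremptories used: #7, #12, #14, #18 — 4 (for-cause on #9, #10, #5 don't count).
Remaining: (7 − 2) + (7 − 4) = 8.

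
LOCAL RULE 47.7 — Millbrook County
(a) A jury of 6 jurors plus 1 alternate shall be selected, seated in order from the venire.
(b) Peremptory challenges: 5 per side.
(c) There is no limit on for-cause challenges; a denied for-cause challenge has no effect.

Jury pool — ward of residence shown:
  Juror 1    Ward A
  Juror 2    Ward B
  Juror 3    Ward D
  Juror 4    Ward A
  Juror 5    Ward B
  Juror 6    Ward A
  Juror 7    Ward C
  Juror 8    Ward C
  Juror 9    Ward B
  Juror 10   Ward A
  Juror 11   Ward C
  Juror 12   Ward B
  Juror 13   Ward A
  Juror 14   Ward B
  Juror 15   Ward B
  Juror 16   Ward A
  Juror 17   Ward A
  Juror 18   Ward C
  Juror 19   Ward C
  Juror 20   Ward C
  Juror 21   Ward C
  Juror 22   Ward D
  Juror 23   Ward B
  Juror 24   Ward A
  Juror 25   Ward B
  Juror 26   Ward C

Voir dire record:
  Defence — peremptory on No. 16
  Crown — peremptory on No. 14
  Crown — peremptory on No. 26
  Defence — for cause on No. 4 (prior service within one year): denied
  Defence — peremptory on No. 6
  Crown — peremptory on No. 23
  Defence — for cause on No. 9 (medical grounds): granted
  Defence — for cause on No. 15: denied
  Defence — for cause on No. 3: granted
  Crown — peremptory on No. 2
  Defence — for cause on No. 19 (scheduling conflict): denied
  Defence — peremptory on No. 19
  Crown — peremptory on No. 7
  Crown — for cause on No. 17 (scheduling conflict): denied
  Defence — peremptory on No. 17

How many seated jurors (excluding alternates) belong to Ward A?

3

Removed: #2, #3, #6, #7, #9, #14, #16, #17, #19, #23, #26.
Seated jurors 1–6: #1, #4, #5, #8, #10, #11 (alternates #12 not counted).
Of those, in Ward A: #1, #4, #10 → 3.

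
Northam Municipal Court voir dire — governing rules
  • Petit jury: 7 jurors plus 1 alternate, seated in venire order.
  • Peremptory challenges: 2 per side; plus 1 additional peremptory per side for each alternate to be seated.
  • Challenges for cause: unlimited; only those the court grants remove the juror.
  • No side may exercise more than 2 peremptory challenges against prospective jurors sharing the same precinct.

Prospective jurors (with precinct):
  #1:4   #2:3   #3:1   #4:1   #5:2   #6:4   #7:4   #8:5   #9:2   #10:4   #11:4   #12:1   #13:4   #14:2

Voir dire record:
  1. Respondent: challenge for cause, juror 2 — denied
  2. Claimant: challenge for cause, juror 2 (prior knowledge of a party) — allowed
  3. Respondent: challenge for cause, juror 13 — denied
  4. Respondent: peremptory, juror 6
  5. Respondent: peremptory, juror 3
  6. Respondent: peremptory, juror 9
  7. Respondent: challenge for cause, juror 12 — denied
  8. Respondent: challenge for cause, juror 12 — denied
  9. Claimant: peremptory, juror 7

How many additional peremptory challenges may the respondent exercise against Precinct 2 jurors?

Respondent peremptories so far: #6, #3, #9 — 3 of 3 used, 0 left overall.
Against Precinct 2: #9 — 1 used; per-precinct cap 2 leaves 1.
Binding limit: min(0, 1) = 0.

0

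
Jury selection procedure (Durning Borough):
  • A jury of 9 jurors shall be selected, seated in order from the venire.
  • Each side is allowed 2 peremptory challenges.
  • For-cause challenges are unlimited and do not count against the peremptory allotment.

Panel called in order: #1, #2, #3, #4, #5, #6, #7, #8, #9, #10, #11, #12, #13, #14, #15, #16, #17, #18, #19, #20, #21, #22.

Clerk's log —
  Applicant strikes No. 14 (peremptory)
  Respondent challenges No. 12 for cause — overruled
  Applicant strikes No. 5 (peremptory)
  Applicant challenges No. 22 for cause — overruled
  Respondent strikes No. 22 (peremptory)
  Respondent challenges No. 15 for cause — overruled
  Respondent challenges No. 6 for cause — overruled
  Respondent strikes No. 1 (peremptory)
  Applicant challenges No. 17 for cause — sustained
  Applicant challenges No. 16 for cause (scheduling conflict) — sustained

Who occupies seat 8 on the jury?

Removed: #1, #5, #14, #16, #17, #22. (#6, #12, #15 stay — for-cause denied.)
Seating in order: seats 1–9 → #2, #3, #4, #6, #7, #8, #9, #10, #11.
So seat 8 is #10.

10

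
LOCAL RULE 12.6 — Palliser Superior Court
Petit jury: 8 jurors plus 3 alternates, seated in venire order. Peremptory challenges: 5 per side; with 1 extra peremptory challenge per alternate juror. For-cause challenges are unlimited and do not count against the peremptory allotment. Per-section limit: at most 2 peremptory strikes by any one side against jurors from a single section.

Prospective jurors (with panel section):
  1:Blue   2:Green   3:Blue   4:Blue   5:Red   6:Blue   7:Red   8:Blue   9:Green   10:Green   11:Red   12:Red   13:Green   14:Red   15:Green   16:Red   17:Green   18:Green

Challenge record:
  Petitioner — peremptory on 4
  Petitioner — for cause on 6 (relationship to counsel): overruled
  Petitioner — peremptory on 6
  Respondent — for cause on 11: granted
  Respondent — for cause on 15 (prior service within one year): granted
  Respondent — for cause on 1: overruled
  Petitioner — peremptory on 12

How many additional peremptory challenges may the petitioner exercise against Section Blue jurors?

Petitioner peremptories so far: #4, #6, #12 — 3 of 8 used, 5 left overall.
Against Section Blue: #4, #6 — 2 used; per-section cap 2 leaves 0.
Binding limit: min(5, 0) = 0.

0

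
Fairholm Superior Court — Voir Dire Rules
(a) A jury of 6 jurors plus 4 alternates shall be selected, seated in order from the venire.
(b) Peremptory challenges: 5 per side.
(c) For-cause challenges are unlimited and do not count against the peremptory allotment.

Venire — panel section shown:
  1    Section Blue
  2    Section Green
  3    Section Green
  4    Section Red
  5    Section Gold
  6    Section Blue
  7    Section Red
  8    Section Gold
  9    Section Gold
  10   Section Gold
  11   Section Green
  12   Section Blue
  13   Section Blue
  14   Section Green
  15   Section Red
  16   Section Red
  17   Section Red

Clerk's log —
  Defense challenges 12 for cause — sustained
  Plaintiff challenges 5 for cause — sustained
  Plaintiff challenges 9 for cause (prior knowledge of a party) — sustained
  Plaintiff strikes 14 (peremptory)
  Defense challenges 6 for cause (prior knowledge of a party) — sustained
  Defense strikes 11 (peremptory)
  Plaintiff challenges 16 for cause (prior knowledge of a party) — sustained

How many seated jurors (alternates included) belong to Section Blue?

Removed: #5, #6, #9, #11, #12, #14, #16.
Seated (10 incl. alternates): #1, #2, #3, #4, #7, #8, #10, #13, #15, #17.
Of those, in Section Blue: #1, #13 → 2.

2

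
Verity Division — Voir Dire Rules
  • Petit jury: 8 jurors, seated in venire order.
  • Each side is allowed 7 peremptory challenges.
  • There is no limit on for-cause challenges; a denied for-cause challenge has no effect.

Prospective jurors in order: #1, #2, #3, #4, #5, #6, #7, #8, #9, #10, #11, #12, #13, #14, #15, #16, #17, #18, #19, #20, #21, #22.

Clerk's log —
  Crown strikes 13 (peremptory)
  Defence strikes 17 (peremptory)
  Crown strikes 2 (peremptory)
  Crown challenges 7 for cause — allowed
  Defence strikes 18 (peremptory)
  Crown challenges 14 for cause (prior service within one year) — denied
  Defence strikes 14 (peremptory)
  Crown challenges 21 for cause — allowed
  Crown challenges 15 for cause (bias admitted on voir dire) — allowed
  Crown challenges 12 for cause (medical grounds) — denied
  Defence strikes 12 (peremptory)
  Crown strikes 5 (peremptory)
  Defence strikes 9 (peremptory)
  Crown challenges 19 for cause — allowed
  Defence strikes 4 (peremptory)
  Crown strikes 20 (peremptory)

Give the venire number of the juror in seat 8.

22

Removed: #2, #4, #5, #7, #9, #12, #13, #14, #15, #17, #18, #19, #20, #21.
Filling seats in venire order through position 8: #1, #3, #6, #8, #10, #11, #16, #22.
So seat 8 is #22.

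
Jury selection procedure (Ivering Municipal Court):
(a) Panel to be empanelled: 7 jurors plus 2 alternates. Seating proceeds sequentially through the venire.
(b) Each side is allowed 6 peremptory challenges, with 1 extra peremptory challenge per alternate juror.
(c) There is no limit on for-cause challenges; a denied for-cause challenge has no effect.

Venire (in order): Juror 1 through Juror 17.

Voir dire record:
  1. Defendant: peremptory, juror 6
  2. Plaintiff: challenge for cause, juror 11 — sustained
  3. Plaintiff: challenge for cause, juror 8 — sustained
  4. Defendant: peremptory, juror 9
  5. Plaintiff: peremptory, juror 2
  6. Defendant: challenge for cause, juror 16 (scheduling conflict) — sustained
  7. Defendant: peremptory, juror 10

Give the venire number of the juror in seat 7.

13

Removed: #2, #6, #8, #9, #10, #11, #16.
Seating in order: seats 1–7 → #1, #3, #4, #5, #7, #12, #13; alternates → #14, #15.
So seat 7 is #13.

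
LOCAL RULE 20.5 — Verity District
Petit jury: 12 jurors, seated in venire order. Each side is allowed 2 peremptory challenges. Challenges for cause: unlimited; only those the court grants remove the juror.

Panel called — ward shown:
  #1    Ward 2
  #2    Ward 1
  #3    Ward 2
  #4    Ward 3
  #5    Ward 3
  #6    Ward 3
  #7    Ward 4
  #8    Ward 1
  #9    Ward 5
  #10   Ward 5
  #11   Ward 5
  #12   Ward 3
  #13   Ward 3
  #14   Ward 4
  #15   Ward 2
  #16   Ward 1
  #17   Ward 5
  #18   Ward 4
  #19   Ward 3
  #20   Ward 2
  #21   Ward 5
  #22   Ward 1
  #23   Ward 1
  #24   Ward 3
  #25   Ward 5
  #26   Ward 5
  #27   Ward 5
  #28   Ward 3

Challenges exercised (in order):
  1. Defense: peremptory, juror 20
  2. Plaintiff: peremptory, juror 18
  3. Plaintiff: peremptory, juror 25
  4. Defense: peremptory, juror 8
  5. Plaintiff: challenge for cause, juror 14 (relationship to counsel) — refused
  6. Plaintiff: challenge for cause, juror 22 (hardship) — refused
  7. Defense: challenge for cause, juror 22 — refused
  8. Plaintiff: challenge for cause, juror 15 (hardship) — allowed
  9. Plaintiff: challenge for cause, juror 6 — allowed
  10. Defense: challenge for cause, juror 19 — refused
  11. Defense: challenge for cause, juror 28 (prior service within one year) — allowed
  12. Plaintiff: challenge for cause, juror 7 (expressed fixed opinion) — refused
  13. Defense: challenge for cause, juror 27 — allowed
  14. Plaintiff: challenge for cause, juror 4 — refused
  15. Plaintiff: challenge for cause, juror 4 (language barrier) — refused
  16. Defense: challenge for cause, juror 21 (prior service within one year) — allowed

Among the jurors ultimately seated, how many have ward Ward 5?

3

Removed: #6, #8, #15, #18, #20, #21, #25, #27, #28.
Seated jurors 1–12: #1, #2, #3, #4, #5, #7, #9, #10, #11, #12, #13, #14.
Of those, in Ward 5: #9, #10, #11 → 3.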